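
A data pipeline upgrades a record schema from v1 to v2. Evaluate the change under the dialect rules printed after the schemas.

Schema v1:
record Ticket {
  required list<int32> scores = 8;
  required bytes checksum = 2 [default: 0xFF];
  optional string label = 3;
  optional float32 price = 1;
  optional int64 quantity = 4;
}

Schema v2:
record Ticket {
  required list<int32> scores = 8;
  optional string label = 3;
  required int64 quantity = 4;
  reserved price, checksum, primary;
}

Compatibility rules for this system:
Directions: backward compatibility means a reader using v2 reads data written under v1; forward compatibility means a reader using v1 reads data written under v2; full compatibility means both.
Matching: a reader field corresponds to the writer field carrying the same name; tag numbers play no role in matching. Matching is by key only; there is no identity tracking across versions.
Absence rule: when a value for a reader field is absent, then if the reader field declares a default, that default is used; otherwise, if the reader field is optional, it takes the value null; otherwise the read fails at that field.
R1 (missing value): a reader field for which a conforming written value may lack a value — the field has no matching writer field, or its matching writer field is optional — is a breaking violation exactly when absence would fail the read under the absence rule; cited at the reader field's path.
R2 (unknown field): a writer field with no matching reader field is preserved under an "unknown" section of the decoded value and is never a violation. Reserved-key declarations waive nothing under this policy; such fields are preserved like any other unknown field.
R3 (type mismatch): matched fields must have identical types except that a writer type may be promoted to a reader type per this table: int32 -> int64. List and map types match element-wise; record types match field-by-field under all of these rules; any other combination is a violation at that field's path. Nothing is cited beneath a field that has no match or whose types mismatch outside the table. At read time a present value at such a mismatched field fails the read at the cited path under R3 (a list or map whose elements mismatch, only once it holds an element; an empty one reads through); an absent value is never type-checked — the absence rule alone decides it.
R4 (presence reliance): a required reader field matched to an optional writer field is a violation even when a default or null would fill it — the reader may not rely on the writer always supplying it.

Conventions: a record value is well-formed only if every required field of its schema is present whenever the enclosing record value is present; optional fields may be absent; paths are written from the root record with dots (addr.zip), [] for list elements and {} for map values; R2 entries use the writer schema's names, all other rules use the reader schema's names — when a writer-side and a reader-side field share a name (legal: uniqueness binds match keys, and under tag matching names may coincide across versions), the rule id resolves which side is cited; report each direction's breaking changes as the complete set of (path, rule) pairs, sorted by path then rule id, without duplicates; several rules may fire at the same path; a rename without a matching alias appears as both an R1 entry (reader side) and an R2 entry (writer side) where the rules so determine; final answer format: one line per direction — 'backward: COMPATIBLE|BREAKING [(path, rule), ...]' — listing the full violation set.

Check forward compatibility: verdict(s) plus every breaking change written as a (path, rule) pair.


the writer's type comes first in each Ticket pair
forward analysis of Ticket with v1 as reader and v2 as writer:
  scores <- scores (list<int32> -> list<int32>, writer required)
  checksum: no writer match
  label <- label (string -> string, writer optional)
  price: no writer match
  quantity <- quantity (int64 -> int64, writer required)
  => forward verdict for Ticket: COMPATIBLE, no violations
the rest of the Ticket diff is inert for this question:
  removed field price from record Ticket (its key "price" joins the reserved list) -> fires no rule on Ticket, leaving the asked answer as it is
  removed field checksum from record Ticket (its key "checksum" joins the reserved list) -> fires no rule on Ticket, leaving the asked answer as it is
  field quantity in record Ticket: optional changed to required -> matters only for Ticket's backward compatibility — outside the asked direction

forward: COMPATIBLE []


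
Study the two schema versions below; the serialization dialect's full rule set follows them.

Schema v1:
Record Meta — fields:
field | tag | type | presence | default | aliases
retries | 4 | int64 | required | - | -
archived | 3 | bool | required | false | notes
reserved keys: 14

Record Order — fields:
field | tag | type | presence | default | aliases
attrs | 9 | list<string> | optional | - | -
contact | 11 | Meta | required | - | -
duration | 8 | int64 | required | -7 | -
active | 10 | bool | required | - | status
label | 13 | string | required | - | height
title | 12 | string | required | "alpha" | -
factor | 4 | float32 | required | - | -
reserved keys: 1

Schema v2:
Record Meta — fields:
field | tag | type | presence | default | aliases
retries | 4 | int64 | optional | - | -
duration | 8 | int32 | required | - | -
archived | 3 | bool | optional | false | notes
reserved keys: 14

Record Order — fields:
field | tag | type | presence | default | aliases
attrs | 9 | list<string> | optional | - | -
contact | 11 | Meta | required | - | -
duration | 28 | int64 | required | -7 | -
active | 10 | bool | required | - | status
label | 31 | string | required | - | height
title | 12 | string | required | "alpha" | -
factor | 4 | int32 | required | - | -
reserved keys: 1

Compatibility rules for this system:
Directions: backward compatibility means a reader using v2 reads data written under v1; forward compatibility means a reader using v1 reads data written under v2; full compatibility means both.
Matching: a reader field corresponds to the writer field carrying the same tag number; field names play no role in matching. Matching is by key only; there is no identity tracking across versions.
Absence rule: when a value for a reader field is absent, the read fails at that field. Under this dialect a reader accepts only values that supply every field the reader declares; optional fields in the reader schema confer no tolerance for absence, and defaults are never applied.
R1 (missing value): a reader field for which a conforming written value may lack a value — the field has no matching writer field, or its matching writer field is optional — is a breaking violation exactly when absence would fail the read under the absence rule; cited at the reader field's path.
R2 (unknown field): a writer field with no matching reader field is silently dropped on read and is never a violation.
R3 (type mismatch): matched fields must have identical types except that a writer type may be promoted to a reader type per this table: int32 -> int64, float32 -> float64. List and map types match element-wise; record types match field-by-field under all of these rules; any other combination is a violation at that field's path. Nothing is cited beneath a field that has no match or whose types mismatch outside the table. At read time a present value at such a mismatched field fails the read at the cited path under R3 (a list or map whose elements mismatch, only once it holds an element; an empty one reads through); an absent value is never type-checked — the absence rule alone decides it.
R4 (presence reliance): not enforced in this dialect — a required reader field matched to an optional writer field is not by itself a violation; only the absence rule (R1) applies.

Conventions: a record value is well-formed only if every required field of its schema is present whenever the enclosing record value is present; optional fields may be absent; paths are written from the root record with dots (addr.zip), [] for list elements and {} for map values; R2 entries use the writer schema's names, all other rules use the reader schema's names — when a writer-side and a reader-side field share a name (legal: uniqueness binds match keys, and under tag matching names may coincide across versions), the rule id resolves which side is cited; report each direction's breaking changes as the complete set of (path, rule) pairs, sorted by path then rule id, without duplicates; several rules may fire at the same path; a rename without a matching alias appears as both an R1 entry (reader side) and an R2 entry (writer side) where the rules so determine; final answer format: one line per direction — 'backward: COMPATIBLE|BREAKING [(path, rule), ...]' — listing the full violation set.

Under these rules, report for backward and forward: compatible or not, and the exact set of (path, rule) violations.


backward: BREAKING [(attrs, R1), (contact.duration, R1), (duration, R1), (factor, R3), (label, R1)]; forward: BREAKING [(attrs, R1), (contact.archived, R1), (contact.retries, R1), (duration, R1), (factor, R3), (label, R1)]

each type pair in Order: writer, then reader
checking backward for Order: reader v2 against writer v1:
  list<string> -> list<string>, writer optional: attrs aligns to attrs
  Meta -> Meta, writer required: contact aligns to contact
  duration: no writer match
  bool -> bool, writer required: active aligns to active
  label: no writer match
  string -> string, writer required: title aligns to title
  float32 -> int32, writer required: factor aligns to factor
  writer duration: unknown to reader
  writer label: unknown to reader
  int64 -> int64, writer required: contact.retries aligns to contact.retries
  contact.duration: no writer match
  bool -> bool, writer required: contact.archived aligns to contact.archived
  rule R1 violated at attrs
  rule R1 violated at contact.duration
  rule R1 violated at duration
  rule R3 violated at factor
  rule R1 violated at label
  => 5 violation(s): backward is BREAKING for Order
checking forward for Order: reader v1 against writer v2:
  list<string> -> list<string>, writer optional: attrs aligns to attrs
  Meta -> Meta, writer required: contact aligns to contact
  duration: no writer match
  bool -> bool, writer required: active aligns to active
  label: no writer match
  string -> string, writer required: title aligns to title
  int32 -> float32, writer required: factor aligns to factor
  writer duration: unknown to reader
  writer label: unknown to reader
  int64 -> int64, writer optional: contact.retries aligns to contact.retries
  bool -> bool, writer optional: contact.archived aligns to contact.archived
  writer contact.duration: unknown to reader
  rule R1 violated at attrs
  rule R1 violated at contact.archived
  rule R1 violated at contact.retries
  rule R1 violated at duration
  rule R3 violated at factor
  rule R1 violated at label
  => 6 violation(s): forward is BREAKING for Order


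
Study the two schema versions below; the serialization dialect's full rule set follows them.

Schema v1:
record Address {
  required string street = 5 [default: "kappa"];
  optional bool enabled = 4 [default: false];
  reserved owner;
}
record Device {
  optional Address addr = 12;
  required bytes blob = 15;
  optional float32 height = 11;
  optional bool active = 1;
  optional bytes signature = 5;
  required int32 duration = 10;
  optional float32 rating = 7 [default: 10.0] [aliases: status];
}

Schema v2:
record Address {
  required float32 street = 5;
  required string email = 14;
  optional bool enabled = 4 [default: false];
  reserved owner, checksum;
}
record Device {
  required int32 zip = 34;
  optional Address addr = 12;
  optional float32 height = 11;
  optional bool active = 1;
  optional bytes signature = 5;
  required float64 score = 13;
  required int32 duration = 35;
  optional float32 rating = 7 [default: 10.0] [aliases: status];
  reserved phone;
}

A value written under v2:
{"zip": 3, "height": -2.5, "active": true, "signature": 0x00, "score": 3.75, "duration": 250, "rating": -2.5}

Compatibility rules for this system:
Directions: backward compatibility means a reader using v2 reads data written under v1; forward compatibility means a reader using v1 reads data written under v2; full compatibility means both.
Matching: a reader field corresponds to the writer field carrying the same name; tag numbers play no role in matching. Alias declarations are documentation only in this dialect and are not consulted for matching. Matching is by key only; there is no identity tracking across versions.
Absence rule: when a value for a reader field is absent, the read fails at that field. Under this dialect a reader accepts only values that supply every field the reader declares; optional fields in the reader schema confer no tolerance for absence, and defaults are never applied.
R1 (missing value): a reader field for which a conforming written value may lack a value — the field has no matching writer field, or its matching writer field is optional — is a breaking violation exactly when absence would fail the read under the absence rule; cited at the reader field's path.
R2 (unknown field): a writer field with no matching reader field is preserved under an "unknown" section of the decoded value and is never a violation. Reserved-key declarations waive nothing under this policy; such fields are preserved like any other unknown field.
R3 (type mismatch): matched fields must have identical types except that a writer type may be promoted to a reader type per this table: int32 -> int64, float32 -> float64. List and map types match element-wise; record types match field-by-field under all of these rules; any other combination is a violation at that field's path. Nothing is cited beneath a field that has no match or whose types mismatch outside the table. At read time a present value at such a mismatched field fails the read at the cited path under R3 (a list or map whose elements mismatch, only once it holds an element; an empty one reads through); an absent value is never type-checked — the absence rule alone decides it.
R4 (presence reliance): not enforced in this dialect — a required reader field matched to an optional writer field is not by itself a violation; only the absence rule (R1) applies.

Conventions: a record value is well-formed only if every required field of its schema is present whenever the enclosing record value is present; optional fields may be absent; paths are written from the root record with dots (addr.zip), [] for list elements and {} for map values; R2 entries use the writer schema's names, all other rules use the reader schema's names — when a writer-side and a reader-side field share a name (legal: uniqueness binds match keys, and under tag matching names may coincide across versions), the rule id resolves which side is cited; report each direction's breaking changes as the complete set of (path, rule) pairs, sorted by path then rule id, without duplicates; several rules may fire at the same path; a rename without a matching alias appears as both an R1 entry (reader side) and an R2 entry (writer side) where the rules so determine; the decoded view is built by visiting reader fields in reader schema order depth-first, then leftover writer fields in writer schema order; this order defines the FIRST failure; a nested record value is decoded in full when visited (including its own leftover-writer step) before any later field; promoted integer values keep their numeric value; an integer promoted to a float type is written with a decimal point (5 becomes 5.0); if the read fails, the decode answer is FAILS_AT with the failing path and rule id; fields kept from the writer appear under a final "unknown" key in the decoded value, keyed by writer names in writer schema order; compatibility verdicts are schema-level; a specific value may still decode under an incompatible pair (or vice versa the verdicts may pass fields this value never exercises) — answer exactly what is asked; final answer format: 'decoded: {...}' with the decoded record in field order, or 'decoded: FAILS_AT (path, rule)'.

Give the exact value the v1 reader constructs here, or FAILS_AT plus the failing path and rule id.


the writer's type comes first in each Device pair
migrating the Device value to v1:
  read fails at addr under R1 (no fill)
  => FAILS_AT (addr, R1)
the other Device changes do not affect what is asked:
  field street in record Address: type string changed to float32 (its default is dropped) -> matters for Device compatibility verdicts, not for this value's decode
  added field zip to record Device: required int32, tag 34 (in v2 it sits immediately before addr) -> matters for Device compatibility verdicts, not for this value's decode
  added field score to record Device: required float64, tag 13 (in v2 it sits immediately before duration) -> matters for Device compatibility verdicts, not for this value's decode
  field duration in record Device: tag 10 changed to 35 -> inert under this dialect — no rule fires on Device and the result does not move
  removed field blob from record Device -> matters for Device compatibility verdicts, not for this value's decode
  added field email to record Address: required string, tag 14 (in v2 it sits immediately before enabled) -> matters for Device compatibility verdicts, not for this value's decode

decoded: FAILS_AT (addr, R1)


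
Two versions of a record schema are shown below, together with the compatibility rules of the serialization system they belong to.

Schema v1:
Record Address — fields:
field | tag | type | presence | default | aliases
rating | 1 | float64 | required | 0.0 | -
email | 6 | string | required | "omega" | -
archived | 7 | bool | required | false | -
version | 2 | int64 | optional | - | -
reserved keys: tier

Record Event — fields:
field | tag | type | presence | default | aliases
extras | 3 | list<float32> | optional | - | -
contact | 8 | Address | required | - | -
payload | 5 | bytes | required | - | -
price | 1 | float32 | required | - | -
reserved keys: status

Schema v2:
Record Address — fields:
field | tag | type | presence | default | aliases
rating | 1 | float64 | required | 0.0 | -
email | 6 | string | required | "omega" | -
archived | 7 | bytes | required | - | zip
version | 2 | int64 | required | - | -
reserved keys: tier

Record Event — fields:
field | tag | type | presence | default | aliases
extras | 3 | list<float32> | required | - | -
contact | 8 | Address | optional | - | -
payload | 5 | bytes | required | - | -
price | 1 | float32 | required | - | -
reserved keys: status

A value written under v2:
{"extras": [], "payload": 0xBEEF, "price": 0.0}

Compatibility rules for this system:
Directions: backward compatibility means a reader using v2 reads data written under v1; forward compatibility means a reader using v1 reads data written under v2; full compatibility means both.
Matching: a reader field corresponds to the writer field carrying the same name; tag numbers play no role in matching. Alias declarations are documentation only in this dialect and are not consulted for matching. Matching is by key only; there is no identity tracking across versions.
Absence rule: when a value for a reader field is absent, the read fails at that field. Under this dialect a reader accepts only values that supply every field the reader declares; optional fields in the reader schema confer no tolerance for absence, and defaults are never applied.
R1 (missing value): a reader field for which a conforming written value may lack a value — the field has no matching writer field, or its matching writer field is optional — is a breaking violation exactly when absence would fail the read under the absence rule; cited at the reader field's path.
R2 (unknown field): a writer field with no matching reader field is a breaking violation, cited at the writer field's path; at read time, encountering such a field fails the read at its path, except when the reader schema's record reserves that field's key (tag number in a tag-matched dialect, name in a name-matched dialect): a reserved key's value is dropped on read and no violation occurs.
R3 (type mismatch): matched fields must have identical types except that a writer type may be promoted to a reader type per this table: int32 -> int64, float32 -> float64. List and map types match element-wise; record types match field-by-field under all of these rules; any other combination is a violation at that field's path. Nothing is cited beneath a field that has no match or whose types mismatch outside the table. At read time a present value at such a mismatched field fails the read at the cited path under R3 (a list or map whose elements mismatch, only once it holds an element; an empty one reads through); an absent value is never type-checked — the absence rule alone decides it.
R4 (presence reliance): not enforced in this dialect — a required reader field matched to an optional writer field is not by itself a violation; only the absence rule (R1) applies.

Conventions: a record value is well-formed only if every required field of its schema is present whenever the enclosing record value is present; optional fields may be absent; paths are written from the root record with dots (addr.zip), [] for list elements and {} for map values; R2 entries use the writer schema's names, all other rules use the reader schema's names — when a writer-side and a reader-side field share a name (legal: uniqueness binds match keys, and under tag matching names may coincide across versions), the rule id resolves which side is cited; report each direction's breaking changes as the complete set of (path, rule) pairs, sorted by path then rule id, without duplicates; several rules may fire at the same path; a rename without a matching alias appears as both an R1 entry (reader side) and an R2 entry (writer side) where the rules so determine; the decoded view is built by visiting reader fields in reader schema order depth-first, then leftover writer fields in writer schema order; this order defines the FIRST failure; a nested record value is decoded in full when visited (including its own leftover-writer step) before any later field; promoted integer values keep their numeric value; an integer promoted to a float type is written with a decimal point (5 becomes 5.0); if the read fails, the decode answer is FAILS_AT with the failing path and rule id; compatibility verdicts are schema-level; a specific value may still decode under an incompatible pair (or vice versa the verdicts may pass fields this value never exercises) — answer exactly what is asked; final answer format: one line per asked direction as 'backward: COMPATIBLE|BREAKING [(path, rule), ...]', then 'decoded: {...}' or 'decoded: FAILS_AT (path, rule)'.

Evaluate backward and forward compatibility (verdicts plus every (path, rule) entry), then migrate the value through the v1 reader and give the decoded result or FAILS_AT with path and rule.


backward: BREAKING [(contact.archived, R3), (contact.version, R1), (extras, R1)]; forward: BREAKING [(contact, R1), (contact.archived, R3)]; decoded: FAILS_AT (contact, R1)

the writer's type comes first in each Event pair
checking backward for Event: reader v2 against writer v1:
  extras <- extras (list<float32> -> list<float32>, writer optional)
  contact <- contact (Address -> Address, writer required)
  payload <- payload (bytes -> bytes, writer required)
  price <- price (float32 -> float32, writer required)
  contact.rating <- contact.rating (float64 -> float64, writer required)
  contact.email <- contact.email (string -> string, writer required)
  contact.archived <- contact.archived (bool -> bytes, writer required)
  contact.version <- contact.version (int64 -> int64, writer optional)
  R3 fires at contact.archived
  R1 fires at contact.version
  R1 fires at extras
  => backward verdict for Event: BREAKING, 3 violation(s)
checking forward for Event: reader v1 against writer v2:
  extras <- extras (list<float32> -> list<float32>, writer required)
  contact <- contact (Address -> Address, writer optional)
  payload <- payload (bytes -> bytes, writer required)
  price <- price (float32 -> float32, writer required)
  contact.rating <- contact.rating (float64 -> float64, writer required)
  contact.email <- contact.email (string -> string, writer required)
  contact.archived <- contact.archived (bytes -> bool, writer required)
  contact.version <- contact.version (int64 -> int64, writer required)
  R1 fires at contact
  R3 fires at contact.archived
  => forward verdict for Event: BREAKING, 2 violation(s)
decode (reader v1):
  extras := []
  read fails at contact under R1 (no fill)
  => FAILS_AT (contact, R1)


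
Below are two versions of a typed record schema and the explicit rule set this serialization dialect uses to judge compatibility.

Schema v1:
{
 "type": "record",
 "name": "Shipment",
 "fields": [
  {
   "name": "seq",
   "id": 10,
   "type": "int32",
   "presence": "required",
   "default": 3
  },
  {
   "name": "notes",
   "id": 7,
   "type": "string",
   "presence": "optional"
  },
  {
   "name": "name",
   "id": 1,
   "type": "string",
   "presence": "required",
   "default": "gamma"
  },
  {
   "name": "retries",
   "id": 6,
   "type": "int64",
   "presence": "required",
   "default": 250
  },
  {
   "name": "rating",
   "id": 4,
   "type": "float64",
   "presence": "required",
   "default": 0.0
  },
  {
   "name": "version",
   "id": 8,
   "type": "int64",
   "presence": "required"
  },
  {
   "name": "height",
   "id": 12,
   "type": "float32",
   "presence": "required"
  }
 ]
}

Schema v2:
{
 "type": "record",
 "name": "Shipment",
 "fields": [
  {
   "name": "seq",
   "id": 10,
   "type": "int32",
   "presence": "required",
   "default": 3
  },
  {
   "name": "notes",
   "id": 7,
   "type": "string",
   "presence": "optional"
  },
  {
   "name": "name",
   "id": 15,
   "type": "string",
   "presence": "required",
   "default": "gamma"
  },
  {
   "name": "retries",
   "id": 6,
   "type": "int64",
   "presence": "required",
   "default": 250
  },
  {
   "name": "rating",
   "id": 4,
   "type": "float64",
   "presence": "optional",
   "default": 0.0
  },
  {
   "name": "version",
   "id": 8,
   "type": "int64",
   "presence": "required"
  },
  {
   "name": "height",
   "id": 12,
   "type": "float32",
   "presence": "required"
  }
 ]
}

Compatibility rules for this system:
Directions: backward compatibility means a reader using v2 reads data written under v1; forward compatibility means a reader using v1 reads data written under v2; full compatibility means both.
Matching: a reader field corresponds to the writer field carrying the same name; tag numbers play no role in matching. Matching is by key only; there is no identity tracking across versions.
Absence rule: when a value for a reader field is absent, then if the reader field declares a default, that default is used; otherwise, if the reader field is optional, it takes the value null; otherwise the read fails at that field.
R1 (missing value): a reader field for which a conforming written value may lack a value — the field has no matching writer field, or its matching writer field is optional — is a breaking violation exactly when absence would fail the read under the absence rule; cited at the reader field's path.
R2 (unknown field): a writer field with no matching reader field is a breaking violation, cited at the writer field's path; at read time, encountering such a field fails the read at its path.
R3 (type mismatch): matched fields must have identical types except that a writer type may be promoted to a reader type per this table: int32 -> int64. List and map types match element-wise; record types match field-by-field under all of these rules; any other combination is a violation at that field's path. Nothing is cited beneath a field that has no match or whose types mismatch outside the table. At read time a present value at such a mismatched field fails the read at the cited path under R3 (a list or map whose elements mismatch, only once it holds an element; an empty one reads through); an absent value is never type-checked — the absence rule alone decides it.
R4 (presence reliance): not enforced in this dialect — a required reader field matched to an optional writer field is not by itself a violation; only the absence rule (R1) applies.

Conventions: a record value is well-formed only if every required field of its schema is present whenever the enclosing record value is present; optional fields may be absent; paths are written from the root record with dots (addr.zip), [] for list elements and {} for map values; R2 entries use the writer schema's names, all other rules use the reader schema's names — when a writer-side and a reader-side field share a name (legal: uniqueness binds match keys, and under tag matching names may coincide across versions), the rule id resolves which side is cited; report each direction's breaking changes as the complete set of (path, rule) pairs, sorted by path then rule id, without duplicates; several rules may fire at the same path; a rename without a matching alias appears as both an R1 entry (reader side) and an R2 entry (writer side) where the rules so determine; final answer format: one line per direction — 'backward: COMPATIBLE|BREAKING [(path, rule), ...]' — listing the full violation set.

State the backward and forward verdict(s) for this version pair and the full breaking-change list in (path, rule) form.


arrows below run writer -> reader for Shipment
checking backward for Shipment: reader v2 against writer v1:
  seq <- seq (int32 -> int32, writer required)
  notes <- notes (string -> string, writer optional)
  name <- name (string -> string, writer required)
  retries <- retries (int64 -> int64, writer required)
  rating <- rating (float64 -> float64, writer required)
  version <- version (int64 -> int64, writer required)
  height <- height (float32 -> float32, writer required)
  => backward: COMPATIBLE
checking forward for Shipment: reader v1 against writer v2:
  seq <- seq (int32 -> int32, writer required)
  notes <- notes (string -> string, writer optional)
  name <- name (string -> string, writer required)
  retries <- retries (int64 -> int64, writer required)
  rating <- rating (float64 -> float64, writer optional)
  version <- version (int64 -> int64, writer required)
  height <- height (float32 -> float32, writer required)
  => forward: COMPATIBLE

backward: COMPATIBLE []; forward: COMPATIBLE []


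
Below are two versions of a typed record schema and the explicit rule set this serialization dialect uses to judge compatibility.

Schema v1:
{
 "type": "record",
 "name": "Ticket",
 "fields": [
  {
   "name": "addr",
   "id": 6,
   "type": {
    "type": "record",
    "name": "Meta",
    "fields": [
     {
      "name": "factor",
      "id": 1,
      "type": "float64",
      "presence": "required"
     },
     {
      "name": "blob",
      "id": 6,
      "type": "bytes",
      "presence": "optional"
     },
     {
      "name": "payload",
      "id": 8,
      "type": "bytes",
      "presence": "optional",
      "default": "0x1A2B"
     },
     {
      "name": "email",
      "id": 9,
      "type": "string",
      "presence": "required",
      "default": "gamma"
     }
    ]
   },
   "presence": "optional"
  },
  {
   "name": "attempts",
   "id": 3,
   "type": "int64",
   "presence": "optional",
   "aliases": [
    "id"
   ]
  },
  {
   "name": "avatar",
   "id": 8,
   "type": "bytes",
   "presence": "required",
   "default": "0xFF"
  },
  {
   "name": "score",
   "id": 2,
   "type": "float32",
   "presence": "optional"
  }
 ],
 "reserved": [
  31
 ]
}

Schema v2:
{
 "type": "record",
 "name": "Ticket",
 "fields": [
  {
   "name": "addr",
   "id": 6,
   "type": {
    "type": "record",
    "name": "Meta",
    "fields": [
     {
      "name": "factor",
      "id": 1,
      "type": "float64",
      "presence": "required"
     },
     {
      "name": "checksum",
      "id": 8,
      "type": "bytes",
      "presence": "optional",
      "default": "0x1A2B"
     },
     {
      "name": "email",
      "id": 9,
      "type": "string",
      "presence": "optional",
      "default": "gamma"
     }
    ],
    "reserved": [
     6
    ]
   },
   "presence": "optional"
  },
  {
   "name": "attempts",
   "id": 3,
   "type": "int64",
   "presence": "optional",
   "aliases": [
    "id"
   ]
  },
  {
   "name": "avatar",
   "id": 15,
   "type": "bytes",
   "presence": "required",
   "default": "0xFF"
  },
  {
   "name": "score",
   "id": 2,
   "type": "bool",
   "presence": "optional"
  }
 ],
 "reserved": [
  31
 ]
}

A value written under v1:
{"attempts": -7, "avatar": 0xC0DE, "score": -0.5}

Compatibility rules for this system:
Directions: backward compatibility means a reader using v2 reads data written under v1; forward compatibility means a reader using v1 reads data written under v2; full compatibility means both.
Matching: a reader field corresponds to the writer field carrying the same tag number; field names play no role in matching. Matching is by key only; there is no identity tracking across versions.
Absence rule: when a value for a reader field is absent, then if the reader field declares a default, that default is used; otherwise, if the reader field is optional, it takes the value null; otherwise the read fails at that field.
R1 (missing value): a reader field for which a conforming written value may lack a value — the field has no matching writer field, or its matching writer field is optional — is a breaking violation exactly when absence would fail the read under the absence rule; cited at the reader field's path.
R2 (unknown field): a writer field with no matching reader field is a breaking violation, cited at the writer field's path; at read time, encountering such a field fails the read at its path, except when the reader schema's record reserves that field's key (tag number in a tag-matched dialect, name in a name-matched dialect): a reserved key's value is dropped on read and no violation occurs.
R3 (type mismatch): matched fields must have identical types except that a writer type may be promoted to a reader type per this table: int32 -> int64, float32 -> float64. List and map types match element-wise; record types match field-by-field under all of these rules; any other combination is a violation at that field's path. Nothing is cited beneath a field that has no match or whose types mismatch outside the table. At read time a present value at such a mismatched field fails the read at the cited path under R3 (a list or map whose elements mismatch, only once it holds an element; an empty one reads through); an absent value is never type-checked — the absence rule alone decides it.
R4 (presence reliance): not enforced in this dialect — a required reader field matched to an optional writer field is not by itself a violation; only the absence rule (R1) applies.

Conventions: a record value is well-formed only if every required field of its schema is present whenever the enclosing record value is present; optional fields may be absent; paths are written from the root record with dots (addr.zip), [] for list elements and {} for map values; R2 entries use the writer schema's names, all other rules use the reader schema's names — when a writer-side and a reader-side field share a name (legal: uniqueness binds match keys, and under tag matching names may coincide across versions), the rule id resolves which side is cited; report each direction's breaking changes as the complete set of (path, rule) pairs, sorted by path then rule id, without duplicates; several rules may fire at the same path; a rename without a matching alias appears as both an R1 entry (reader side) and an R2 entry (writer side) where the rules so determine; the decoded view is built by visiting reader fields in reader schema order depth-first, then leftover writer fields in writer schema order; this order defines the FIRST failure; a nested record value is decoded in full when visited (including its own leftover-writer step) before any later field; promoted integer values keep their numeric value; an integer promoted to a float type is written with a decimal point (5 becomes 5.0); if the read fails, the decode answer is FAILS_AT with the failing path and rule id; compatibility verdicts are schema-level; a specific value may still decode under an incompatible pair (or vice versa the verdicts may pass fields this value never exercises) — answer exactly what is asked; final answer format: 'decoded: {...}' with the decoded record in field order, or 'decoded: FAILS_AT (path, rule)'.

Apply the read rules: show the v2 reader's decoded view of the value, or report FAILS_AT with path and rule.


the writer's type comes first in each Ticket pair
decode walk for Ticket under reader schema v2:
  addr := null (not supplied -> null)
  attempts := -7
  avatar := 0xFF (no value, default fills)
  read fails at score under R3
  => FAILS_AT (score, R3)
the other Ticket changes do not affect what is asked:
  renamed field payload to checksum in record Meta -> inert under this dialect — no rule fires on Ticket and the result does not move
  field email in record Meta: required changed to optional -> inert under this dialect — no rule fires on Ticket and the result does not move
  field avatar in record Ticket: tag 8 changed to 15 -> affects the rule determinations only; this particular Ticket value decodes identically
  removed field blob from record Meta (its key 6 joins the reserved list) -> inert under this dialect — no rule fires on Ticket and the result does not move

decoded: FAILS_AT (score, R3)


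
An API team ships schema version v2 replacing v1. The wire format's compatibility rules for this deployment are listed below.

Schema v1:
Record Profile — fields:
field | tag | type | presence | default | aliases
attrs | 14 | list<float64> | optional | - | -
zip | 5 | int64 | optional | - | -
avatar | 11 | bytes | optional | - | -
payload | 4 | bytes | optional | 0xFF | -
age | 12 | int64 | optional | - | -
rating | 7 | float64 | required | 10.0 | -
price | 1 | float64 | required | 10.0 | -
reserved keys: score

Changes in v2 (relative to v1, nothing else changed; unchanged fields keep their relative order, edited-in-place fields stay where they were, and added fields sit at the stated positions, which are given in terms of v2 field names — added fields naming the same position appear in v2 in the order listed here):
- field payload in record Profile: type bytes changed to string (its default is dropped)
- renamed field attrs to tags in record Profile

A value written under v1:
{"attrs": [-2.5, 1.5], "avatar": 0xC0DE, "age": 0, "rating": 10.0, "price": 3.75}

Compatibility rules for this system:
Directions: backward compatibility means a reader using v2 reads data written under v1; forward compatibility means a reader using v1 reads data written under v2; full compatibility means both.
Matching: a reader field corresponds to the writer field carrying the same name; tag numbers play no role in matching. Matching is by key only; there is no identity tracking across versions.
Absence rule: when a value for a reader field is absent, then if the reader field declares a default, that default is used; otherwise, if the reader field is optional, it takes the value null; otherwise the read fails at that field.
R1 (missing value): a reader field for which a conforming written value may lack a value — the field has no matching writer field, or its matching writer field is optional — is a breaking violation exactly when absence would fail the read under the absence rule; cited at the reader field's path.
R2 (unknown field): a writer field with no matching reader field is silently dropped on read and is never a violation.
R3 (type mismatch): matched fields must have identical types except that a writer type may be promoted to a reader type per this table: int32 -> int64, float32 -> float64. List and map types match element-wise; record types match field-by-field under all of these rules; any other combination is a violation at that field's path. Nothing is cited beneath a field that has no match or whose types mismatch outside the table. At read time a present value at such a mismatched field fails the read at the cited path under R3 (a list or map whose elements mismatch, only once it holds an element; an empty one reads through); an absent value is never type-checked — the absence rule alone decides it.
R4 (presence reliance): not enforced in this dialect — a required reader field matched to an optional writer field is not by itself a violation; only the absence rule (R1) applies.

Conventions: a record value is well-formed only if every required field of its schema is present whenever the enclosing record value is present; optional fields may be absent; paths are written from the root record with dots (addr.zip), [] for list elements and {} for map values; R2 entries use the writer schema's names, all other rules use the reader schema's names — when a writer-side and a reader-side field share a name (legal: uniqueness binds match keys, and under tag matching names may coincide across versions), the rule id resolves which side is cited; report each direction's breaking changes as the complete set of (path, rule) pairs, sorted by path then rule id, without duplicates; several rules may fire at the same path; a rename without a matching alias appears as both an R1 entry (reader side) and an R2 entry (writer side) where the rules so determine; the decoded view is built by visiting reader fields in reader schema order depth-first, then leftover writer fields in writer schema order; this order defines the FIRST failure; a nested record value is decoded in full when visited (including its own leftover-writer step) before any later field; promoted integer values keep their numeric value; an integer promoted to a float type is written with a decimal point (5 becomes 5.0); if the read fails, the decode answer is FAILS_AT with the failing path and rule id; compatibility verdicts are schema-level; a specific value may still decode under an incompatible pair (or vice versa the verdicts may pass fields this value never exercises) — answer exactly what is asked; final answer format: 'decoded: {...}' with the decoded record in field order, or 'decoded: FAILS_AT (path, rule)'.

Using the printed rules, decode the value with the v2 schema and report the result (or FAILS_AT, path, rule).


the writer's type comes first in each Profile pair
migrating the Profile value to v2:
  tags := null (absent, optional -> null)
  zip := null (absent, optional -> null)
  avatar := 0xC0DE
  payload := null (absent, optional -> null)
  age := 0
  rating := 10.0
  price := 3.75
  writer attrs: unknown -> dropped
  => decoded: {"tags": null, "zip": null, "avatar": 0xC0DE, "payload": null, "age": 0, "rating": 10.0, "price": 3.75}

decoded: {"tags": null, "zip": null, "avatar": 0xC0DE, "payload": null, "age": 0, "rating": 10.0, "price": 3.75}
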